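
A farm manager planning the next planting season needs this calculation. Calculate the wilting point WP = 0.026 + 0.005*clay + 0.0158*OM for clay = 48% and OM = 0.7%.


WP = 0.026 + 0.005*48 + 0.0158*0.7
   = 0.026 + 0.2400 + 0.0111
   = 0.2771


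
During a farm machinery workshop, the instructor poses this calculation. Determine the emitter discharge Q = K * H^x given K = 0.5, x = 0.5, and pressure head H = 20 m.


Q = K * H^x
  = 0.5 * 20^0.5
  = 0.5 * 4.4721
  = 2.24 L/h


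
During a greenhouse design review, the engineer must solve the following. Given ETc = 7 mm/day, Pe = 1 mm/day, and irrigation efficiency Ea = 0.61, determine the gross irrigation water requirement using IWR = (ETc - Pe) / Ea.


IWR = (ETc - Pe) / Ea
    = (7 - 1) / 0.61
    = 6 / 0.61
    = 9.84 mm/day


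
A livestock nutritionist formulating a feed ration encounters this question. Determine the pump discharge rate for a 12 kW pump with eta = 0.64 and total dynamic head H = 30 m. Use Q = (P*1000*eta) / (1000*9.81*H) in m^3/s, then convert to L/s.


Q = (P * 1000 * eta) / (rho * g * H)
  = (12 * 1000 * 0.64) / (1000 * 9.81 * 30)
  = 7680 / 294300
  = 0.02610 m^3/s = 26.10 L/s


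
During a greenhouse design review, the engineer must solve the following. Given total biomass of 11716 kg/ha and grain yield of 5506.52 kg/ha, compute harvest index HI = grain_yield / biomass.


HI = grain_yield / biomass
   = 5506.52 / 11716
   = 0.47


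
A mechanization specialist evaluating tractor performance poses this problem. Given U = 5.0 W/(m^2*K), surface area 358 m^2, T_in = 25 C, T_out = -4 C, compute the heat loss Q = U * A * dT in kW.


dT = 25 - (-4) = 29 K
Q = U * A * dT
  = 5.0 * 358 * 29
  = 51910 W = 51.91 kW


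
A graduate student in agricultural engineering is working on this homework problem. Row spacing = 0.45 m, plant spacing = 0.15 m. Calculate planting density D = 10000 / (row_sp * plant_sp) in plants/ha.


D = 10000 / (row_sp * plant_sp)
  = 10000 / (0.45 * 0.15)
  = 10000 / 0.0675
  = 148148.15 plants/ha


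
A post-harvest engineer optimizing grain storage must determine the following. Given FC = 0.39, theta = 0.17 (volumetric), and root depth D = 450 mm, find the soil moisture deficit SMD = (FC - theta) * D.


SMD = (FC - theta) * D
    = (0.39 - 0.17) * 450
    = 0.220 * 450
    = 99 mm


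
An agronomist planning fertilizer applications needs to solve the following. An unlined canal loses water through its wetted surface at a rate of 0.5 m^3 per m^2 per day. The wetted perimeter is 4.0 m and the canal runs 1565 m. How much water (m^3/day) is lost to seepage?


S = C * P * L
  = 0.5 * 4.0 * 1565
  = 3130 m^3/day


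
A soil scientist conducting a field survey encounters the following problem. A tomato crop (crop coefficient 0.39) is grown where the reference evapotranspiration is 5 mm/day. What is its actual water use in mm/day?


ETc = Kc * ET0
    = 0.39 * 5
    = 1.95 mm/day


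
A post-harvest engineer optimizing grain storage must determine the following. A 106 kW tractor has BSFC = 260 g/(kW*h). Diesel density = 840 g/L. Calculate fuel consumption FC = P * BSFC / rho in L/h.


FC = P * BSFC / rho_fuel
   = 106 * 260 / 840
   = 27560 / 840
   = 32.81 L/h


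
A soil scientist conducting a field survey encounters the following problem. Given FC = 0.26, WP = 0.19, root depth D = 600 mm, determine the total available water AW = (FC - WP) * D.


AW = (FC - WP) * D
   = (0.26 - 0.19) * 600
   = 0.07 * 600
   = 42 mm


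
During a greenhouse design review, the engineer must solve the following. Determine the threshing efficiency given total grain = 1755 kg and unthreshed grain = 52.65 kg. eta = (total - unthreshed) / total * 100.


eta = (total - unthreshed) / total * 100
    = (1755 - 52.65) / 1755 * 100
    = 1702.35 / 1755 * 100
    = 97%


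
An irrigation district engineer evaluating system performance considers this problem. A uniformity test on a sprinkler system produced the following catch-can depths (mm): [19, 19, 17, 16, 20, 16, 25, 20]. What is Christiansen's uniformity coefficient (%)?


xbar = 152 / 8 = 19
sum|xi - xbar| = 16
CU = 100 * (1 - 16 / (8 * 19))
   = 100 * (1 - 0.1053)
   = 89.47%


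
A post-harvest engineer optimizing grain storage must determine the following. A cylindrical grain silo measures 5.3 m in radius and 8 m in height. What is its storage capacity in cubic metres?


V = pi * r^2 * h
  = pi * 5.3^2 * 8
  = pi * 28.09 * 8
  = 705.98 m^3


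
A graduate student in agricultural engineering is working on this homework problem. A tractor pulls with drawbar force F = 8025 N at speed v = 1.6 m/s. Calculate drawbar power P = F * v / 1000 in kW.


P = F * v / 1000
  = 8025 * 1.6 / 1000
  = 12840 / 1000
  = 12.84 kW


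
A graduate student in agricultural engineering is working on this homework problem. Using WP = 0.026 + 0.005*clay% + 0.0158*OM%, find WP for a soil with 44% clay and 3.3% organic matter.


WP = 0.026 + 0.005*44 + 0.0158*3.3
   = 0.026 + 0.2200 + 0.0521
   = 0.2981


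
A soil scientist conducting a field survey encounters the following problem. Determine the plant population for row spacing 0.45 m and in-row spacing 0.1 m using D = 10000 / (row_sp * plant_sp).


D = 10000 / (row_sp * plant_sp)
  = 10000 / (0.45 * 0.1)
  = 10000 / 0.0450
  = 222222.22 plants/ha


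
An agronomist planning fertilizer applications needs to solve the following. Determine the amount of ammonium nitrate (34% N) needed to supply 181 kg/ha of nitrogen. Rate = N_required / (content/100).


Rate = N_required / (N_content / 100)
     = 181 / (34 / 100)
     = 181 / 0.34
     = 532.35 kg/ha


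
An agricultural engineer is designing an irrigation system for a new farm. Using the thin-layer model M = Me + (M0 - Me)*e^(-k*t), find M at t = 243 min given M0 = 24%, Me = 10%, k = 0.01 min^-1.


M = Me + (M0 - Me) * e^(-k*t)
  = 10 + (24 - 10) * e^(-0.01*243)
  = 10 + 14 * e^(-2.430)
  = 10 + 14 * 0.08804
  = 10 + 1.2325
  = 11.23%


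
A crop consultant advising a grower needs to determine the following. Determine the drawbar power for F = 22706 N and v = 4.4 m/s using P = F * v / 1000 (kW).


P = F * v / 1000
  = 22706 * 4.4 / 1000
  = 99906.40 / 1000
  = 99.91 kW


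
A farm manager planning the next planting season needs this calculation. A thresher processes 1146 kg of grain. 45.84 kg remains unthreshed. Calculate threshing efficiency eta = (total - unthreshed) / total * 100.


eta = (total - unthreshed) / total * 100
    = (1146 - 45.84) / 1146 * 100
    = 1100.16 / 1146 * 100
    = 96%


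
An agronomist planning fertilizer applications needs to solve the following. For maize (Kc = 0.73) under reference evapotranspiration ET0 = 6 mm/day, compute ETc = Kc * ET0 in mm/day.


ETc = Kc * ET0
    = 0.73 * 6
    = 4.38 mm/day


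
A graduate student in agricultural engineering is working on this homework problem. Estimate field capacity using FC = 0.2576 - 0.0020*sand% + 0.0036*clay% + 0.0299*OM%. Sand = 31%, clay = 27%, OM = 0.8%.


FC = 0.2576 - 0.0020*31 + 0.0036*27 + 0.0299*0.8
   = 0.2576 - 0.0620 + 0.0972 + 0.0239
   = 0.3167


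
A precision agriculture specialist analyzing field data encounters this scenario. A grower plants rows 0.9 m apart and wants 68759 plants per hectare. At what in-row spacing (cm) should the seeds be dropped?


spacing = 10000 / (row_sp * density)
        = 10000 / (0.9 * 68759)
        = 10000 / 61883.10
        = 0.16160 m = 16.16 cm


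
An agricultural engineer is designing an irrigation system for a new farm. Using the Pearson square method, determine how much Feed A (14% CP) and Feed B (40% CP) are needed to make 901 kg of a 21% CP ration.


parts_A = CP_b - target = 40 - 21 = 19
parts_B = target - CP_a = 21 - 14 = 7
total_parts = 19 + 7 = 26
Feed A = 901 * 19 / 26 = 658.42 kg
Feed B = 901 * 7 / 26 = 242.58 kg

658.42 kg


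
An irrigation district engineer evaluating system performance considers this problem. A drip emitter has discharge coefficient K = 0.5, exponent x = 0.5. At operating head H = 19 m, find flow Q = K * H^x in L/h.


Q = K * H^x
  = 0.5 * 19^0.5
  = 0.5 * 4.3589
  = 2.18 L/h


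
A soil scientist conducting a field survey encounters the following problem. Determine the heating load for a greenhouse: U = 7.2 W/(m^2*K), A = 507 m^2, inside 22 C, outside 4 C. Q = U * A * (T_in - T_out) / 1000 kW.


dT = 22 - (4) = 18 K
Q = U * A * dT
  = 7.2 * 507 * 18
  = 65707.20 W = 65.71 kW


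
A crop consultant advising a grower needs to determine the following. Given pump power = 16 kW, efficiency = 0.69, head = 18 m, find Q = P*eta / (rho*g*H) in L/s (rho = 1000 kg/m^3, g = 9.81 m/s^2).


Q = (P * 1000 * eta) / (rho * g * H)
  = (16 * 1000 * 0.69) / (1000 * 9.81 * 18)
  = 11040 / 176580
  = 0.06252 m^3/s = 62.52 L/s


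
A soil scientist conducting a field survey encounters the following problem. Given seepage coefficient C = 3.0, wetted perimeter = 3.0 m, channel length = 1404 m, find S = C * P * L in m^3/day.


S = C * P * L
  = 3.0 * 3.0 * 1404
  = 12636 m^3/day


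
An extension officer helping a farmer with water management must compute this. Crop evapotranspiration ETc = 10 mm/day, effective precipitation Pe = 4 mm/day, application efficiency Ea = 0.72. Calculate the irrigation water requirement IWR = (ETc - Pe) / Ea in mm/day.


IWR = (ETc - Pe) / Ea
    = (10 - 4) / 0.72
    = 6 / 0.72
    = 8.33 mm/day


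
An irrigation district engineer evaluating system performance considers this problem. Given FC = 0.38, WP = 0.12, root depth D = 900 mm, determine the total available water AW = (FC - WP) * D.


AW = (FC - WP) * D
   = (0.38 - 0.12) * 900
   = 0.26 * 900
   = 234 mm


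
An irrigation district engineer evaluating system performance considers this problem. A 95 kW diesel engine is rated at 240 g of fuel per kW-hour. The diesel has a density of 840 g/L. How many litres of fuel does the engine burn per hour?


FC = P * BSFC / rho_fuel
   = 95 * 240 / 840
   = 22800 / 840
   = 27.14 L/h


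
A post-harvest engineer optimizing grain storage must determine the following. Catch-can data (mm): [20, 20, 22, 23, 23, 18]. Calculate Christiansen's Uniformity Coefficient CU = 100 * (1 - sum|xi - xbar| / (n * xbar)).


xbar = 126 / 6 = 21
sum|xi - xbar| = 10
CU = 100 * (1 - 10 / (6 * 21))
   = 100 * (1 - 0.0794)
   = 92.06%


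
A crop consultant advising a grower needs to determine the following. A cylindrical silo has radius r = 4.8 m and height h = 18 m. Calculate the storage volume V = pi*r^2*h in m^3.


V = pi * r^2 * h
  = pi * 4.8^2 * 18
  = pi * 23.04 * 18
  = 1302.88 m^3


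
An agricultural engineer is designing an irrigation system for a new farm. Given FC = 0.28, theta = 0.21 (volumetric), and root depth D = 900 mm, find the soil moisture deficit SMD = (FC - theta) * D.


SMD = (FC - theta) * D
    = (0.28 - 0.21) * 900
    = 0.070 * 900
    = 63 mm


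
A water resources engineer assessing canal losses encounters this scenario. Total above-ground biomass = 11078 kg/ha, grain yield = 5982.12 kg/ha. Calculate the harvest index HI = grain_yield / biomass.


HI = grain_yield / biomass
   = 5982.12 / 11078
   = 0.54


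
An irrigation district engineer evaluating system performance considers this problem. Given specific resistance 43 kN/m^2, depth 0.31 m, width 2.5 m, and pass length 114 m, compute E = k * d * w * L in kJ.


E = k * d * w * L
  = 43 * 0.31 * 2.5 * 114
  = 3799.05 kJ


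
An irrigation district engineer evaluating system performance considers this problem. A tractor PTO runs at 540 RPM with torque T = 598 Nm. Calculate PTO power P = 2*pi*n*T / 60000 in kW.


P = 2*pi*n*T / 60000
  = 2*pi * 540 * 598 / 60000
  = 2028966.20 / 60000
  = 33.82 kW


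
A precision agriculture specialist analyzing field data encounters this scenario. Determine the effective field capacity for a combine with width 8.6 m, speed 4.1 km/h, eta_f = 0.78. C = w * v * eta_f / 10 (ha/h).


C = w * v * eta_f / 10
  = 8.6 * 4.1 * 0.78 / 10
  = 27.50 / 10
  = 2.75 ha/h


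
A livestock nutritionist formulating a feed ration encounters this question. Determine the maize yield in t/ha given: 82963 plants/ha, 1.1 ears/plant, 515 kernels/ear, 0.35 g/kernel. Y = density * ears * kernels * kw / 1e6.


Y = density * ears * kernels * kw
  = 82963 * 1.1 * 515 * 0.35 g/ha
  = 16449488.83 g/ha
  = 16449.49 kg/ha = 16.45 t/ha


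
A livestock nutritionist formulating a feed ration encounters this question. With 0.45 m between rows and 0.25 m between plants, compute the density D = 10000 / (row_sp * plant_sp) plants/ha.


D = 10000 / (row_sp * plant_sp)
  = 10000 / (0.45 * 0.25)
  = 10000 / 0.1125
  = 88888.89 plants/ha


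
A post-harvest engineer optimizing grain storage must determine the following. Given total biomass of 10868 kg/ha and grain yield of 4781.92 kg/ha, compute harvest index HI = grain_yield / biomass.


HI = grain_yield / biomass
   = 4781.92 / 10868
   = 0.44


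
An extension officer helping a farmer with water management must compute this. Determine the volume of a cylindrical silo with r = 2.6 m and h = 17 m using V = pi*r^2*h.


V = pi * r^2 * h
  = pi * 2.6^2 * 17
  = pi * 6.76 * 17
  = 361.03 m^3


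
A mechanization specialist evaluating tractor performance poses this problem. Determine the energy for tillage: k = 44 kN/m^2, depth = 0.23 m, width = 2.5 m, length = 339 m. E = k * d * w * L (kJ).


E = k * d * w * L
  = 44 * 0.23 * 2.5 * 339
  = 8576.70 kJ


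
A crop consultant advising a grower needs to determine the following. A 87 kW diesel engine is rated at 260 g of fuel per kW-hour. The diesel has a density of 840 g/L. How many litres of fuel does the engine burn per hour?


FC = P * BSFC / rho_fuel
   = 87 * 260 / 840
   = 22620 / 840
   = 26.93 L/h


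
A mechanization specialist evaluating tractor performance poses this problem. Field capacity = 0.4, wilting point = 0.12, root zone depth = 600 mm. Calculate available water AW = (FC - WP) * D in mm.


AW = (FC - WP) * D
   = (0.4 - 0.12) * 600
   = 0.28 * 600
   = 168 mm


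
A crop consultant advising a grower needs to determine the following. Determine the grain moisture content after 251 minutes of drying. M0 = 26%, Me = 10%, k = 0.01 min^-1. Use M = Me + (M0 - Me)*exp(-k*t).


M = Me + (M0 - Me) * e^(-k*t)
  = 10 + (26 - 10) * e^(-0.01*251)
  = 10 + 16 * e^(-2.510)
  = 10 + 16 * 0.08127
  = 10 + 1.3003
  = 11.30%


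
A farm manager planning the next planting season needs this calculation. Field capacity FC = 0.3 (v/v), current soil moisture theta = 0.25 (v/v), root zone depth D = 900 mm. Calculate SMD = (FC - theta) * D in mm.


SMD = (FC - theta) * D
    = (0.3 - 0.25) * 900
    = 0.050 * 900
    = 45 mm


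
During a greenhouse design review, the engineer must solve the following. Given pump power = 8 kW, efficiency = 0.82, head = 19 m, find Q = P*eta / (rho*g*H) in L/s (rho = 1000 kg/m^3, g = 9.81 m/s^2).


Q = (P * 1000 * eta) / (rho * g * H)
  = (8 * 1000 * 0.82) / (1000 * 9.81 * 19)
  = 6560 / 186390
  = 0.03520 m^3/s = 35.20 L/s


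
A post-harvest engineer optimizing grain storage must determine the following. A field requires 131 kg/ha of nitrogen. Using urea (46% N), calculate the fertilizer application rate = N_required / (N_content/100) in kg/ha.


Rate = N_required / (N_content / 100)
     = 131 / (46 / 100)
     = 131 / 0.46
     = 284.78 kg/ha


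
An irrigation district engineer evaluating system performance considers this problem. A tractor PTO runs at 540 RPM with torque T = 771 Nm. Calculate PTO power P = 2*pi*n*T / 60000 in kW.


P = 2*pi*n*T / 60000
  = 2*pi * 540 * 771 / 60000
  = 2615941.37 / 60000
  = 43.60 kW


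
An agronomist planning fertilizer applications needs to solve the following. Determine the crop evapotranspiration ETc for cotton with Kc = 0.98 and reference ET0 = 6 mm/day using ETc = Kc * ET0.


ETc = Kc * ET0
    = 0.98 * 6
    = 5.88 mm/day


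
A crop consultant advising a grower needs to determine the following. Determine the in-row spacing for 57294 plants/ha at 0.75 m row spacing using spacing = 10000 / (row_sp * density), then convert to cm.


spacing = 10000 / (row_sp * density)
        = 10000 / (0.75 * 57294)
        = 10000 / 42970.50
        = 0.23272 m = 23.27 cm


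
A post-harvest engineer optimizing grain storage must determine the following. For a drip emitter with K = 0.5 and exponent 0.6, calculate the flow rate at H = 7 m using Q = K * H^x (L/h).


Q = K * H^x
  = 0.5 * 7^0.6
  = 0.5 * 3.2141
  = 1.61 L/h


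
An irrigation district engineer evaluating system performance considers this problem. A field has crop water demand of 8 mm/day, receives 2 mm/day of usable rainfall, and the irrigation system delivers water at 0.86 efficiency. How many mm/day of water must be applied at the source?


IWR = (ETc - Pe) / Ea
    = (8 - 2) / 0.86
    = 6 / 0.86
    = 6.98 mm/day


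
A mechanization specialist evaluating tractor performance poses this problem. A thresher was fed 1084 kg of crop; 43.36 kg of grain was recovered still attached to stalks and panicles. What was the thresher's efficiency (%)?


eta = (total - unthreshed) / total * 100
    = (1084 - 43.36) / 1084 * 100
    = 1040.64 / 1084 * 100
    = 96%


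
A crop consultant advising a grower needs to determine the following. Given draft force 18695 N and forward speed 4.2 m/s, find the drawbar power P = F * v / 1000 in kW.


P = F * v / 1000
  = 18695 * 4.2 / 1000
  = 78519 / 1000
  = 78.52 kW


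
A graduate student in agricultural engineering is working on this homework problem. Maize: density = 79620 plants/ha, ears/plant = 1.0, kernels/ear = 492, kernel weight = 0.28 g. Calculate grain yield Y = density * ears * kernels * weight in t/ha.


Y = density * ears * kernels * kw
  = 79620 * 1.0 * 492 * 0.28 g/ha
  = 10968451.20 g/ha
  = 10968.45 kg/ha = 10.97 t/ha


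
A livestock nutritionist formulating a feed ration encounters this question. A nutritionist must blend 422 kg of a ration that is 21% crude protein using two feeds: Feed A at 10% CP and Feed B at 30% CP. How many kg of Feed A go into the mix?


parts_A = CP_b - target = 30 - 21 = 9
parts_B = target - CP_a = 21 - 10 = 11
total_parts = 9 + 11 = 20
Feed A = 422 * 9 / 20 = 189.90 kg
Feed B = 422 * 11 / 20 = 232.10 kg

189.90 kg


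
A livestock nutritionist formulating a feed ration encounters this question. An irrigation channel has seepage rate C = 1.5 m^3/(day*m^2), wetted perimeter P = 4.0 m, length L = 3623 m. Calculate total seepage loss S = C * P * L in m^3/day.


S = C * P * L
  = 1.5 * 4.0 * 3623
  = 21738 m^3/day


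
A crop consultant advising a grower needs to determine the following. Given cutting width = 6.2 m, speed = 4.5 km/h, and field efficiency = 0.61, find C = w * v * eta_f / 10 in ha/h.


C = w * v * eta_f / 10
  = 6.2 * 4.5 * 0.61 / 10
  = 17.02 / 10
  = 1.70 ha/h


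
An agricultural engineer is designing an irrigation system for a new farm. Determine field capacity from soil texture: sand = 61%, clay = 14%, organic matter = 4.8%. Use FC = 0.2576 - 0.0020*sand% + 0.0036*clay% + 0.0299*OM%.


FC = 0.2576 - 0.0020*61 + 0.0036*14 + 0.0299*4.8
   = 0.2576 - 0.1220 + 0.0504 + 0.1435
   = 0.3295


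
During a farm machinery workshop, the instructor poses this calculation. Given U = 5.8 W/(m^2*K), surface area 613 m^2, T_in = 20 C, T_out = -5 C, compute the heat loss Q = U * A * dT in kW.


dT = 20 - (-5) = 25 K
Q = U * A * dT
  = 5.8 * 613 * 25
  = 88885 W = 88.89 kW


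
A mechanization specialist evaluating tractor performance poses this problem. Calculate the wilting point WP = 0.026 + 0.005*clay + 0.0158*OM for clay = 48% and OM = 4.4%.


WP = 0.026 + 0.005*48 + 0.0158*4.4
   = 0.026 + 0.2400 + 0.0695
   = 0.3355


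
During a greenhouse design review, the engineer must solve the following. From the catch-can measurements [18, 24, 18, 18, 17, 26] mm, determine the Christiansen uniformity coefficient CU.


xbar = 121 / 6 = 20.167
sum|xi - xbar| = 19.333
CU = 100 * (1 - 19.333 / (6 * 20.167))
   = 100 * (1 - 0.1598)
   = 84.02%


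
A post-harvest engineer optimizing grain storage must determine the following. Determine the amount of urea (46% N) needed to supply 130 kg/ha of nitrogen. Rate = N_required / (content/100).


Rate = N_required / (N_content / 100)
     = 130 / (46 / 100)
     = 130 / 0.46
     = 282.61 kg/ha


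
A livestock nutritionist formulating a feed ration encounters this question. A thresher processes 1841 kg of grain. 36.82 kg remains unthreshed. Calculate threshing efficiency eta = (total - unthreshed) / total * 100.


eta = (total - unthreshed) / total * 100
    = (1841 - 36.82) / 1841 * 100
    = 1804.18 / 1841 * 100
    = 98%


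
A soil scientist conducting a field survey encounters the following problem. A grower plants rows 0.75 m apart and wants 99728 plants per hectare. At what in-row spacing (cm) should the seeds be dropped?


spacing = 10000 / (row_sp * density)
        = 10000 / (0.75 * 99728)
        = 10000 / 74796
        = 0.13370 m = 13.37 cm


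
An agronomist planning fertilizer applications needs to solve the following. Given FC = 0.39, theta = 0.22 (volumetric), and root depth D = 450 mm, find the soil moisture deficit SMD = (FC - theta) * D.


SMD = (FC - theta) * D
    = (0.39 - 0.22) * 450
    = 0.170 * 450
    = 76.50 mm


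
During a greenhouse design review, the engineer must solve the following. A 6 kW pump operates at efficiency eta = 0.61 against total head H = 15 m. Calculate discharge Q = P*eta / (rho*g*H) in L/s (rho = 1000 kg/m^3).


Q = (P * 1000 * eta) / (rho * g * H)
  = (6 * 1000 * 0.61) / (1000 * 9.81 * 15)
  = 3660 / 147150
  = 0.02487 m^3/s = 24.87 L/s


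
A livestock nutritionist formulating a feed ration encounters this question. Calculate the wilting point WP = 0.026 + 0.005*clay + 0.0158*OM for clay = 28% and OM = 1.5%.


WP = 0.026 + 0.005*28 + 0.0158*1.5
   = 0.026 + 0.1400 + 0.0237
   = 0.1897


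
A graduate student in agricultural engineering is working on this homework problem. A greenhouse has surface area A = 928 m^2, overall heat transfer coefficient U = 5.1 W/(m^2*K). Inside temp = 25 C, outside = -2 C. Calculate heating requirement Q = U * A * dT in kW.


dT = 25 - (-2) = 27 K
Q = U * A * dT
  = 5.1 * 928 * 27
  = 127785.60 W = 127.79 kW


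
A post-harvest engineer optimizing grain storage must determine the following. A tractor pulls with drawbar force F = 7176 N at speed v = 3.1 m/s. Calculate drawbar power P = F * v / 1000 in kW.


P = F * v / 1000
  = 7176 * 3.1 / 1000
  = 22245.60 / 1000
  = 22.25 kW


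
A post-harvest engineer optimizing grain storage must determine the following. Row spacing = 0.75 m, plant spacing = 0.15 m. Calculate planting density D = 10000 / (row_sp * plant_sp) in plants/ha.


D = 10000 / (row_sp * plant_sp)
  = 10000 / (0.75 * 0.15)
  = 10000 / 0.1125
  = 88888.89 plants/ha


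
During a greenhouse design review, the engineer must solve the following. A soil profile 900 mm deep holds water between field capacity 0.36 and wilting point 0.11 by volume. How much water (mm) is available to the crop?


AW = (FC - WP) * D
   = (0.36 - 0.11) * 900
   = 0.25 * 900
   = 225 mm


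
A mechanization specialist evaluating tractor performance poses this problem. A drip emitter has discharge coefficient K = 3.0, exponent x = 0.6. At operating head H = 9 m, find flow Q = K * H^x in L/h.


Q = K * H^x
  = 3.0 * 9^0.6
  = 3.0 * 3.7372
  = 11.21 L/h


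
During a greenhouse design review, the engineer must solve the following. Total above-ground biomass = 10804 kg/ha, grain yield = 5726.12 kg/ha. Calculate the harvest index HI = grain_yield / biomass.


HI = grain_yield / biomass
   = 5726.12 / 10804
   = 0.53


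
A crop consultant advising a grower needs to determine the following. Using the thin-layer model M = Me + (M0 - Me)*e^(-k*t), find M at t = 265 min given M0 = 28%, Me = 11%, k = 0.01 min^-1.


M = Me + (M0 - Me) * e^(-k*t)
  = 11 + (28 - 11) * e^(-0.01*265)
  = 11 + 17 * e^(-2.650)
  = 11 + 17 * 0.07065
  = 11 + 1.2011
  = 12.20%


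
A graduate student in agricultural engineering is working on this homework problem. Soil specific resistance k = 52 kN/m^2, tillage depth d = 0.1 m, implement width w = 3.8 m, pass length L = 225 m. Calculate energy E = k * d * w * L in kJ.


E = k * d * w * L
  = 52 * 0.1 * 3.8 * 225
  = 4446 kJ


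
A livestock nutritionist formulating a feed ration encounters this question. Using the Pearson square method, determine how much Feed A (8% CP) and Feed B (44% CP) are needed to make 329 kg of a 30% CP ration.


parts_A = CP_b - target = 44 - 30 = 14
parts_B = target - CP_a = 30 - 8 = 22
total_parts = 14 + 22 = 36
Feed A = 329 * 14 / 36 = 127.94 kg
Feed B = 329 * 22 / 36 = 201.06 kg

127.94 kg


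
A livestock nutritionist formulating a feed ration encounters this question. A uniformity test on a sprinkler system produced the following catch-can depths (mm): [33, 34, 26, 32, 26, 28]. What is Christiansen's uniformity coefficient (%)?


xbar = 179 / 6 = 29.833
sum|xi - xbar| = 19
CU = 100 * (1 - 19 / (6 * 29.833))
   = 100 * (1 - 0.1061)
   = 89.39%


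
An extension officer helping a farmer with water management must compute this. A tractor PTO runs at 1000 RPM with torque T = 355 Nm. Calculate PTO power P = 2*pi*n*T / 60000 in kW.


P = 2*pi*n*T / 60000
  = 2*pi * 1000 * 355 / 60000
  = 2230530.78 / 60000
  = 37.18 kW


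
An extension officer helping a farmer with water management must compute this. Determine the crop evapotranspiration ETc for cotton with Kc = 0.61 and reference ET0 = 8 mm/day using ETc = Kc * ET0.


ETc = Kc * ET0
    = 0.61 * 8
    = 4.88 mm/day


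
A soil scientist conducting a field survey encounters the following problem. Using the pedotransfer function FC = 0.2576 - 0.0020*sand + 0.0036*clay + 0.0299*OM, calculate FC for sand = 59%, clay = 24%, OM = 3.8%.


FC = 0.2576 - 0.0020*59 + 0.0036*24 + 0.0299*3.8
   = 0.2576 - 0.1180 + 0.0864 + 0.1136
   = 0.3396


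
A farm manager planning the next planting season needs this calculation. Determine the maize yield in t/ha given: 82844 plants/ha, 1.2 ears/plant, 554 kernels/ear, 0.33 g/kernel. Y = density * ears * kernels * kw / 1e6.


Y = density * ears * kernels * kw
  = 82844 * 1.2 * 554 * 0.33 g/ha
  = 18174648.10 g/ha
  = 18174.65 kg/ha = 18.17 t/ha


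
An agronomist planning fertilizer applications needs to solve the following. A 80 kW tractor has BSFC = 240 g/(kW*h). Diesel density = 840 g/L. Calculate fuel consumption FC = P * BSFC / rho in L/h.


FC = P * BSFC / rho_fuel
   = 80 * 240 / 840
   = 19200 / 840
   = 22.86 L/h


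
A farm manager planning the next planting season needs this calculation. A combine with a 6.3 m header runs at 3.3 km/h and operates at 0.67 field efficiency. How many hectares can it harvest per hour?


C = w * v * eta_f / 10
  = 6.3 * 3.3 * 0.67 / 10
  = 13.93 / 10
  = 1.39 ha/h


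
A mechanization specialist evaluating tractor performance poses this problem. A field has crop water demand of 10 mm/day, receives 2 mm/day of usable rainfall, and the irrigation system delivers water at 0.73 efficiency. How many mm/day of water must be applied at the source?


IWR = (ETc - Pe) / Ea
    = (10 - 2) / 0.73
    = 8 / 0.73
    = 10.96 mm/day


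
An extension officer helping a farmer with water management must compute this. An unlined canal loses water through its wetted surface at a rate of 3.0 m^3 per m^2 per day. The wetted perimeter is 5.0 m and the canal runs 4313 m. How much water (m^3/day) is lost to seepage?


S = C * P * L
  = 3.0 * 5.0 * 4313
  = 64695 m^3/day


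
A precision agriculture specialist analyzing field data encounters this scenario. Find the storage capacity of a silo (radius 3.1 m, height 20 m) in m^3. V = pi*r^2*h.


V = pi * r^2 * h
  = pi * 3.1^2 * 20
  = pi * 9.61 * 20
  = 603.81 m^3


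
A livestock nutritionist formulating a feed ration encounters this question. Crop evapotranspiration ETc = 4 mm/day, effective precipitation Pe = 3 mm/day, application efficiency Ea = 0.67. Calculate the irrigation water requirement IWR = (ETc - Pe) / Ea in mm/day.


IWR = (ETc - Pe) / Ea
    = (4 - 3) / 0.67
    = 1 / 0.67
    = 1.49 mm/day


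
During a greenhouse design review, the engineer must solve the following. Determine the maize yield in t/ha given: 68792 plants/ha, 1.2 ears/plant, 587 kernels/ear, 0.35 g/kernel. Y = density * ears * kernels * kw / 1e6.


Y = density * ears * kernels * kw
  = 68792 * 1.2 * 587 * 0.35 g/ha
  = 16959979.68 g/ha
  = 16959.98 kg/ha = 16.96 t/ha


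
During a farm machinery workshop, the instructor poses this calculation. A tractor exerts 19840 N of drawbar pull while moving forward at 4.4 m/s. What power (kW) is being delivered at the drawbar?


P = F * v / 1000
  = 19840 * 4.4 / 1000
  = 87296 / 1000
  = 87.30 kW


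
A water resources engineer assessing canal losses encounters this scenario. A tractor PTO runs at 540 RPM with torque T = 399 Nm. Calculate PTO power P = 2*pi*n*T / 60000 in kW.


P = 2*pi*n*T / 60000
  = 2*pi * 540 * 399 / 60000
  = 1353775.11 / 60000
  = 22.56 kW


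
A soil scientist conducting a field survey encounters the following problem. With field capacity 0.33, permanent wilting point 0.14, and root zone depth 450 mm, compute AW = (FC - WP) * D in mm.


AW = (FC - WP) * D
   = (0.33 - 0.14) * 450
   = 0.19 * 450
   = 85.50 mm


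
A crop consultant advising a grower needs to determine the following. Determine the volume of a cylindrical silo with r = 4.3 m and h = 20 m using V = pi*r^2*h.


V = pi * r^2 * h
  = pi * 4.3^2 * 20
  = pi * 18.49 * 20
  = 1161.76 m^3


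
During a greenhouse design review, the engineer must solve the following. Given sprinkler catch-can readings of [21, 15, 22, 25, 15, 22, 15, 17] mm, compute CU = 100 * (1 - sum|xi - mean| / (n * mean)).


xbar = 152 / 8 = 19
sum|xi - xbar| = 28
CU = 100 * (1 - 28 / (8 * 19))
   = 100 * (1 - 0.1842)
   = 81.58%


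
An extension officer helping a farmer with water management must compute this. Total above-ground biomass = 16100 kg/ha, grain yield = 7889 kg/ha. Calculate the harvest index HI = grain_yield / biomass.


HI = grain_yield / biomass
   = 7889 / 16100
   = 0.49


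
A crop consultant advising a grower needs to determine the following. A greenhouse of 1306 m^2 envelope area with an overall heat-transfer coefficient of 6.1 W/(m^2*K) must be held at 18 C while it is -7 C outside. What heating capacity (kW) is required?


dT = 18 - (-7) = 25 K
Q = U * A * dT
  = 6.1 * 1306 * 25
  = 199165 W = 199.17 kW


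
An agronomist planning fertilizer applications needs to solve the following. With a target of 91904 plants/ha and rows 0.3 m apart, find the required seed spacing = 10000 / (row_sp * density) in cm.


spacing = 10000 / (row_sp * density)
        = 10000 / (0.3 * 91904)
        = 10000 / 27571.20
        = 0.36270 m = 36.27 cm


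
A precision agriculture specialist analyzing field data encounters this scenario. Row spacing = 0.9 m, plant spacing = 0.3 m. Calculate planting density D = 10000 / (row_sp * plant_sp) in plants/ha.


D = 10000 / (row_sp * plant_sp)
  = 10000 / (0.9 * 0.3)
  = 10000 / 0.2700
  = 37037.04 plants/ha


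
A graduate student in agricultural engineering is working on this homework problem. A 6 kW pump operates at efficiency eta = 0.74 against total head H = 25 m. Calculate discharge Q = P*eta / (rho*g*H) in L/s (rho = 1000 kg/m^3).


Q = (P * 1000 * eta) / (rho * g * H)
  = (6 * 1000 * 0.74) / (1000 * 9.81 * 25)
  = 4440 / 245250
  = 0.01810 m^3/s = 18.10 L/s


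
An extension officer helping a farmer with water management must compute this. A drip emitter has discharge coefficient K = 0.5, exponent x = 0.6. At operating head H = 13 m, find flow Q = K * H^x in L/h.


Q = K * H^x
  = 0.5 * 13^0.6
  = 0.5 * 4.6598
  = 2.33 L/h


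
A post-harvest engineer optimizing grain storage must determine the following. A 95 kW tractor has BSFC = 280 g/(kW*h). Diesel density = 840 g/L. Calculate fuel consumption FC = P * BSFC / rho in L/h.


FC = P * BSFC / rho_fuel
   = 95 * 280 / 840
   = 26600 / 840
   = 31.67 L/h


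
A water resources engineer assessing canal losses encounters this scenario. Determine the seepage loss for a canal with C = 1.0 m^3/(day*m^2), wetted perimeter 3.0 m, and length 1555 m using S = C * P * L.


S = C * P * L
  = 1.0 * 3.0 * 1555
  = 4665 m^3/day


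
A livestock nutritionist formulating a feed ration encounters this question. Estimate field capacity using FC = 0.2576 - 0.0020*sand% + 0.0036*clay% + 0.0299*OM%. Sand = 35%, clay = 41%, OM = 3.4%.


FC = 0.2576 - 0.0020*35 + 0.0036*41 + 0.0299*3.4
   = 0.2576 - 0.0700 + 0.1476 + 0.1017
   = 0.4369


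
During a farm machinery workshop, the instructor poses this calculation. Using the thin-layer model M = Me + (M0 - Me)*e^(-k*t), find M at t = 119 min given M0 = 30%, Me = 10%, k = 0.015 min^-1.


M = Me + (M0 - Me) * e^(-k*t)
  = 10 + (30 - 10) * e^(-0.015*119)
  = 10 + 20 * e^(-1.785)
  = 10 + 20 * 0.16780
  = 10 + 3.3559
  = 13.36%


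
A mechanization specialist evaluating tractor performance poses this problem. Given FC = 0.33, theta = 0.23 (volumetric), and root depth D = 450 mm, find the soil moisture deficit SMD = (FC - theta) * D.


SMD = (FC - theta) * D
    = (0.33 - 0.23) * 450
    = 0.100 * 450
    = 45 mm


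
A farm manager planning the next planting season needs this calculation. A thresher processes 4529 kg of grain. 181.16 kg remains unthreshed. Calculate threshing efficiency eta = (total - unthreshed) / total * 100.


eta = (total - unthreshed) / total * 100
    = (4529 - 181.16) / 4529 * 100
    = 4347.84 / 4529 * 100
    = 96%


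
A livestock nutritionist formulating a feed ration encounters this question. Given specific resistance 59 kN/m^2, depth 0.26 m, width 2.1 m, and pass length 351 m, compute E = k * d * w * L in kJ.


E = k * d * w * L
  = 59 * 0.26 * 2.1 * 351
  = 11307.11 kJ


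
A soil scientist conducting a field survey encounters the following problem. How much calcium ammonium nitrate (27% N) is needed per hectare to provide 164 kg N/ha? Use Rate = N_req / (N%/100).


Rate = N_required / (N_content / 100)
     = 164 / (27 / 100)
     = 164 / 0.27
     = 607.41 kg/ha


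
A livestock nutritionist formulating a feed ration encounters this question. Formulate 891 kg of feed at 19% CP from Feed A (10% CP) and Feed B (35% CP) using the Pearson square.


parts_A = CP_b - target = 35 - 19 = 16
parts_B = target - CP_a = 19 - 10 = 9
total_parts = 16 + 9 = 25
Feed A = 891 * 16 / 25 = 570.24 kg
Feed B = 891 * 9 / 25 = 320.76 kg

570.24 kg


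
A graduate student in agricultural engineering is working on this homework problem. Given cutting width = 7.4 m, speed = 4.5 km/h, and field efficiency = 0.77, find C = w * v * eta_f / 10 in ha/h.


C = w * v * eta_f / 10
  = 7.4 * 4.5 * 0.77 / 10
  = 25.64 / 10
  = 2.56 ha/h


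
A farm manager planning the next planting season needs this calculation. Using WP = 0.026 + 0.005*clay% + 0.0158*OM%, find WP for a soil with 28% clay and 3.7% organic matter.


WP = 0.026 + 0.005*28 + 0.0158*3.7
   = 0.026 + 0.1400 + 0.0585
   = 0.2245


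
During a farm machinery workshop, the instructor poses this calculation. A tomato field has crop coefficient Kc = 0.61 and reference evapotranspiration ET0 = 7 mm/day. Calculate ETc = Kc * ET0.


ETc = Kc * ET0
    = 0.61 * 7
    = 4.27 mm/day


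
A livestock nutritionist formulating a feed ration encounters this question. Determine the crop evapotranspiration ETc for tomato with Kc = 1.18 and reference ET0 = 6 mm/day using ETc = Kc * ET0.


ETc = Kc * ET0
    = 1.18 * 6
    = 7.08 mm/day


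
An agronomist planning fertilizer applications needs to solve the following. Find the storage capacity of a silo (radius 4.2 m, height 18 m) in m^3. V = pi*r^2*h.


V = pi * r^2 * h
  = pi * 4.2^2 * 18
  = pi * 17.64 * 18
  = 997.52 m^3


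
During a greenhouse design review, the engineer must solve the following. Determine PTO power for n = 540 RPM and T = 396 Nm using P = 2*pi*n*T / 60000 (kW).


P = 2*pi*n*T / 60000
  = 2*pi * 540 * 396 / 60000
  = 1343596.35 / 60000
  = 22.39 kW


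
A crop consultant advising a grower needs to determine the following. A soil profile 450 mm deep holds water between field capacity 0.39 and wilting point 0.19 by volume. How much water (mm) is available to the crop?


AW = (FC - WP) * D
   = (0.39 - 0.19) * 450
   = 0.20 * 450
   = 90 mm


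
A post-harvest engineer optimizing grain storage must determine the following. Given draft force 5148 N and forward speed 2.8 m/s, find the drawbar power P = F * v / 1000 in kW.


P = F * v / 1000
  = 5148 * 2.8 / 1000
  = 14414.40 / 1000
  = 14.41 kW


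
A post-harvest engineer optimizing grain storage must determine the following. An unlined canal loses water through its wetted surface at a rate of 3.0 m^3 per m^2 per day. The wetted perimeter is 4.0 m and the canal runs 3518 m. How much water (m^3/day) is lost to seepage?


S = C * P * L
  = 3.0 * 4.0 * 3518
  = 42216 m^3/day


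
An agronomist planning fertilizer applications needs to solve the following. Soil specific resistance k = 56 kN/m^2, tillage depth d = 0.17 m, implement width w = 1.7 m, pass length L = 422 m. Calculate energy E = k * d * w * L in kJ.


E = k * d * w * L
  = 56 * 0.17 * 1.7 * 422
  = 6829.65 kJ


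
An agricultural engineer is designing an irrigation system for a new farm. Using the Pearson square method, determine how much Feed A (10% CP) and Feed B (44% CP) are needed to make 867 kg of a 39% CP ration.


parts_A = CP_b - target = 44 - 39 = 5
parts_B = target - CP_a = 39 - 10 = 29
total_parts = 5 + 29 = 34
Feed A = 867 * 5 / 34 = 127.50 kg
Feed B = 867 * 29 / 34 = 739.50 kg

127.50 kg


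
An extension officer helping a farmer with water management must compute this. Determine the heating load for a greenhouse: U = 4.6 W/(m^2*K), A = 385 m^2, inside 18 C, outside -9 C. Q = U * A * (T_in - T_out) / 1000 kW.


dT = 18 - (-9) = 27 K
Q = U * A * dT
  = 4.6 * 385 * 27
  = 47817 W = 47.82 kW


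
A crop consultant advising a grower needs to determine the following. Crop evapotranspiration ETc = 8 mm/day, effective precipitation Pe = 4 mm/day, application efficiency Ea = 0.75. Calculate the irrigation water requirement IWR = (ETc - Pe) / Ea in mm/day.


IWR = (ETc - Pe) / Ea
    = (8 - 4) / 0.75
    = 4 / 0.75
    = 5.33 mm/day


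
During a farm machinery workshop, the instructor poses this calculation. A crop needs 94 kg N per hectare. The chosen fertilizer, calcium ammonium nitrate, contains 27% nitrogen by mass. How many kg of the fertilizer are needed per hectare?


Rate = N_required / (N_content / 100)
     = 94 / (27 / 100)
     = 94 / 0.27
     = 348.15 kg/ha


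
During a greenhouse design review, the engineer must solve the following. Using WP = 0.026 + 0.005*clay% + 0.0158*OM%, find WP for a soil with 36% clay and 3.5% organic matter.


WP = 0.026 + 0.005*36 + 0.0158*3.5
   = 0.026 + 0.1800 + 0.0553
   = 0.2613


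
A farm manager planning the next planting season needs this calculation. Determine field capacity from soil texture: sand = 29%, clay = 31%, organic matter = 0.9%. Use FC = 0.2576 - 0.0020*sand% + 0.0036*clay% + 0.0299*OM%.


FC = 0.2576 - 0.0020*29 + 0.0036*31 + 0.0299*0.9
   = 0.2576 - 0.0580 + 0.1116 + 0.0269
   = 0.3381


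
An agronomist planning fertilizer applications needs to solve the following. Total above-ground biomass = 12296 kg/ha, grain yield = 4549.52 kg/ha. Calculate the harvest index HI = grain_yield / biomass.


HI = grain_yield / biomass
   = 4549.52 / 12296
   = 0.37
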